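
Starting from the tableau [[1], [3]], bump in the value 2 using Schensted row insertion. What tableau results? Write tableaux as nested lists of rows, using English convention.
[[1, 2], [3]]

2 is larger than every entry of row 1, so it is appended to row 1. The new tableau is [[1, 2], [3]].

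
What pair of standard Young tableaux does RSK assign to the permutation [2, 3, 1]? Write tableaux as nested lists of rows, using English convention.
P = [[1, 3], [2]], Q = [[1, 2], [3]]

Insert each entry of the permutation into P by Schensted row insertion, recording in Q the position of each new cell.

Insert 2: appended to row 1. P = [[2]], Q = [[1]].
Insert 3: appended to row 1. P = [[2, 3]], Q = [[1, 2]].
Insert 1: 1 bumps 2 from row 1; 2 starts row 2. P = [[1, 3], [2]], Q = [[1, 2], [3]].

So P = [[1, 3], [2]], Q = [[1, 2], [3]].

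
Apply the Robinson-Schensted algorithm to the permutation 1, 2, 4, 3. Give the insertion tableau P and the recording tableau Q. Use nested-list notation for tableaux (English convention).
Insert each entry of the permutation into P by Schensted row insertion, recording in Q the position of each new cell.

Insert 1: appended to row 1. P = [[1]].
Insert 2: appended to row 1. P = [[1, 2]].
Insert 4: appended to row 1. P = [[1, 2, 4]].
Insert 3: 3 bumps 4 from row 1; 4 starts row 2. P = [[1, 2, 3], [4]].

So P = [[1, 2, 3], [4]], Q = [[1, 2, 3], [4]].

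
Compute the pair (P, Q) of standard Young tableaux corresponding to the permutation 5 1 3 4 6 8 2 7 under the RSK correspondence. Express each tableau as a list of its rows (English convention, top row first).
Insert each entry of the permutation into P by Schensted row insertion, recording in Q the position of each new cell.

Insert 5: appended to row 1. P = [[5]], Q = [[1]].
Insert 1: 1 bumps 5 from row 1; 5 starts row 2. P = [[1], [5]], Q = [[1], [2]].
Insert 3: appended to row 1. P = [[1, 3], [5]], Q = [[1, 3], [2]].
Insert 4: appended to row 1. P = [[1, 3, 4], [5]], Q = [[1, 3, 4], [2]].
Insert 6: appended to row 1. P = [[1, 3, 4, 6], [5]], Q = [[1, 3, 4, 5], [2]].
Insert 8: appended to row 1. P = [[1, 3, 4, 6, 8], [5]], Q = [[1, 3, 4, 5, 6], [2]].
Insert 2: 2 bumps 3 from row 1; 3 bumps 5 from row 2; 5 starts row 3. P = [[1, 2, 4, 6, 8], [3], [5]], Q = [[1, 3, 4, 5, 6], [2], [7]].
Insert 7: 7 bumps 8 from row 1; 8 appends to row 2. P = [[1, 2, 4, 6, 7], [3, 8], [5]], Q = [[1, 3, 4, 5, 6], [2, 8], [7]].

So P = [[1, 2, 4, 6, 7], [3, 8], [5]], Q = [[1, 3, 4, 5, 6], [2, 8], [7]].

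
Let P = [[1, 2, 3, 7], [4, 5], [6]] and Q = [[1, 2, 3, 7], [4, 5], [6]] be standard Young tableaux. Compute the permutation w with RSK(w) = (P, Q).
1 4 6 2 5 3 7

Reverse the RSK construction: for i from n down to 1, find the cell of Q containing i, remove the entry at that cell from P, and reverse-bump it up through P; the value ejected from row 1 is w(i).

Step i=7: Q has 7 at row 1, column 4; remove that cell from P, ejecting 7. So w(7) = 7. P is now [[1, 2, 3], [4, 5], [6]].
Step i=6: Q has 6 at row 3, column 1; remove 6 from row 3 of P and reverse-bump: 6 enters row 2 and ejects 5; 5 enters row 1 and ejects 3. So w(6) = 3. P is now [[1, 2, 5], [4, 6]].
Step i=5: Q has 5 at row 2, column 2; remove 6 from row 2 of P and reverse-bump: 6 enters row 1 and ejects 5. So w(5) = 5. P is now [[1, 2, 6], [4]].
Step i=4: Q has 4 at row 2, column 1; remove 4 from row 2 of P and reverse-bump: 4 enters row 1 and ejects 2. So w(4) = 2. P is now [[1, 4, 6]].
Step i=3: Q has 3 at row 1, column 3; remove that cell from P, ejecting 6. So w(3) = 6. P is now [[1, 4]].
Step i=2: Q has 2 at row 1, column 2; remove that cell from P, ejecting 4. So w(2) = 4. P is now [[1]].
Step i=1: Q has 1 at row 1, column 1; remove that cell from P, ejecting 1. So w(1) = 1. P is now [].

So w = 1 4 6 2 5 3 7.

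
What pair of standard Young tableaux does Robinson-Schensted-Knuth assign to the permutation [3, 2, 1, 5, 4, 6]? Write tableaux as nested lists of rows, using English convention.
Insert each entry of the permutation into P by Schensted row insertion, recording in Q the position of each new cell.

After inserting 3: P = [[3]].
After inserting 2: P = [[2], [3]].
After inserting 1: P = [[1], [2], [3]].
After inserting 5: P = [[1, 5], [2], [3]].
After inserting 4: P = [[1, 4], [2, 5], [3]].
After inserting 6: P = [[1, 4, 6], [2, 5], [3]].

So P = [[1, 4, 6], [2, 5], [3]], Q = [[1, 4, 6], [2, 5], [3]].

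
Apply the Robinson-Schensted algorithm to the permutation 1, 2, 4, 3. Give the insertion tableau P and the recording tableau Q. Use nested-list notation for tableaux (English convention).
P = [[1, 2, 3], [4]], Q = [[1, 2, 3], [4]]

Insert each entry of the permutation into P by Schensted row insertion, recording in Q the position of each new cell.

After inserting 1: P = [[1]].
After inserting 2: P = [[1, 2]].
After inserting 4: P = [[1, 2, 4]].
After inserting 3: P = [[1, 2, 3], [4]].

So P = [[1, 2, 3], [4]], Q = [[1, 2, 3], [4]].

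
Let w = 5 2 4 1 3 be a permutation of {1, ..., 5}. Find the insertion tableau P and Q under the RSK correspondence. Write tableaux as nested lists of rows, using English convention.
Insert each entry of the permutation into P by Schensted row insertion, recording in Q the position of each new cell.

Insert 5: appended to row 1. P = [[5]].
Insert 2: 2 bumps 5 from row 1; 5 starts row 2. P = [[2], [5]].
Insert 4: appended to row 1. P = [[2, 4], [5]].
Insert 1: 1 bumps 2 from row 1; 2 bumps 5 from row 2; 5 starts row 3. P = [[1, 4], [2], [5]].
Insert 3: 3 bumps 4 from row 1; 4 appends to row 2. P = [[1, 3], [2, 4], [5]].

So P = [[1, 3], [2, 4], [5]], Q = [[1, 3], [2, 5], [4]].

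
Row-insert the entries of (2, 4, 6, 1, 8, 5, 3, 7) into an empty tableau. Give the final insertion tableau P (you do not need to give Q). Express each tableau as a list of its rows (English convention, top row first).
Insert 2: appended to row 1. P = [[2]].
Insert 4: appended to row 1. P = [[2, 4]].
Insert 6: appended to row 1. P = [[2, 4, 6]].
Insert 1: 1 bumps 2 from row 1; 2 starts row 2. P = [[1, 4, 6], [2]].
Insert 8: appended to row 1. P = [[1, 4, 6, 8], [2]].
Insert 5: 5 bumps 6 from row 1; 6 appends to row 2. P = [[1, 4, 5, 8], [2, 6]].
Insert 3: 3 bumps 4 from row 1; 4 bumps 6 from row 2; 6 starts row 3. P = [[1, 3, 5, 8], [2, 4], [6]].
Insert 7: 7 bumps 8 from row 1; 8 appends to row 2. P = [[1, 3, 5, 7], [2, 4, 8], [6]].

So P = [[1, 3, 5, 7], [2, 4, 8], [6]].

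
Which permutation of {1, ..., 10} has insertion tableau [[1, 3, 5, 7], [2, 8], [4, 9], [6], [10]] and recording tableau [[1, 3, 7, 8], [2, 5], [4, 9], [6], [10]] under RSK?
10 6 9 2 4 3 5 8 7 1

Reverse the RSK construction: for i from n down to 1, find the cell of Q containing i, remove the entry at that cell from P, and reverse-bump it up through P; the value ejected from row 1 is w(i).

Step i=10: Q has 10 at row 5, column 1; remove 10 from row 5 of P and reverse-bump: 10 enters row 4 and ejects 6; 6 enters row 3 and ejects 4; 4 enters row 2 and ejects 2; 2 enters row 1 and ejects 1. So w(10) = 1. P is now [[2, 3, 5, 7], [4, 8], [6, 9], [10]].
Step i=9: Q has 9 at row 3, column 2; remove 9 from row 3 of P and reverse-bump: 9 enters row 2 and ejects 8; 8 enters row 1 and ejects 7. So w(9) = 7. P is now [[2, 3, 5, 8], [4, 9], [6], [10]].
Step i=8: Q has 8 at row 1, column 4; remove that cell from P, ejecting 8. So w(8) = 8. P is now [[2, 3, 5], [4, 9], [6], [10]].
Step i=7: Q has 7 at row 1, column 3; remove that cell from P, ejecting 5. So w(7) = 5. P is now [[2, 3], [4, 9], [6], [10]].
Step i=6: Q has 6 at row 4, column 1; remove 10 from row 4 of P and reverse-bump: 10 enters row 3 and ejects 6; 6 enters row 2 and ejects 4; 4 enters row 1 and ejects 3. So w(6) = 3. P is now [[2, 4], [6, 9], [10]].
Step i=5: Q has 5 at row 2, column 2; remove 9 from row 2 of P and reverse-bump: 9 enters row 1 and ejects 4. So w(5) = 4. P is now [[2, 9], [6], [10]].
Step i=4: Q has 4 at row 3, column 1; remove 10 from row 3 of P and reverse-bump: 10 enters row 2 and ejects 6; 6 enters row 1 and ejects 2. So w(4) = 2. P is now [[6, 9], [10]].
Step i=3: Q has 3 at row 1, column 2; remove that cell from P, ejecting 9. So w(3) = 9. P is now [[6], [10]].
Step i=2: Q has 2 at row 2, column 1; remove 10 from row 2 of P and reverse-bump: 10 enters row 1 and ejects 6. So w(2) = 6. P is now [[10]].
Step i=1: Q has 1 at row 1, column 1; remove that cell from P, ejecting 10. So w(1) = 10. P is now [].

So w = 10 6 9 2 4 3 5 8 7 1.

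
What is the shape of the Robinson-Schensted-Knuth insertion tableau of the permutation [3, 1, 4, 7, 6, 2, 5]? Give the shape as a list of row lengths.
Row-insert each entry into an empty tableau.

After inserting 3: P = [[3]].
After inserting 1: P = [[1], [3]].
After inserting 4: P = [[1, 4], [3]].
After inserting 7: P = [[1, 4, 7], [3]].
After inserting 6: P = [[1, 4, 6], [3, 7]].
After inserting 2: P = [[1, 2, 6], [3, 4], [7]].
After inserting 5: P = [[1, 2, 5], [3, 4, 6], [7]].

The final insertion tableau P = [[1, 2, 5], [3, 4, 6], [7]] has shape [3, 3, 1].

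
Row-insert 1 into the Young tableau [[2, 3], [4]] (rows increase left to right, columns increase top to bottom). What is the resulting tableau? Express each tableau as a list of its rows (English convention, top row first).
[[1, 3], [2], [4]]

In row 1, 1 replaces 2 (the leftmost entry greater than 1); 2 is bumped to row 2. In row 2, 2 replaces 4 (the leftmost entry greater than 2); 4 is bumped to row 3. 4 starts a new row 3. The new tableau is [[1, 3], [2], [4]].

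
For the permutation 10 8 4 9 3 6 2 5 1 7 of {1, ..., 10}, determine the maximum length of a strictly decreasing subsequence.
6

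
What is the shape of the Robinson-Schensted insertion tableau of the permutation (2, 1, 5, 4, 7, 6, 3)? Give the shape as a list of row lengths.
Row-insert each entry into an empty tableau.

After inserting 2: P = [[2]].
After inserting 1: P = [[1], [2]].
After inserting 5: P = [[1, 5], [2]].
After inserting 4: P = [[1, 4], [2, 5]].
After inserting 7: P = [[1, 4, 7], [2, 5]].
After inserting 6: P = [[1, 4, 6], [2, 5, 7]].
After inserting 3: P = [[1, 3, 6], [2, 4, 7], [5]].

The final insertion tableau P = [[1, 3, 6], [2, 4, 7], [5]] has shape [3, 3, 1].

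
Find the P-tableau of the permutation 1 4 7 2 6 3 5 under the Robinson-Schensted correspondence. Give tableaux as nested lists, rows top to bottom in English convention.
P = [[1, 2, 3, 5], [4, 6], [7]]

After inserting 1: P = [[1]].
After inserting 4: P = [[1, 4]].
After inserting 7: P = [[1, 4, 7]].
After inserting 2: P = [[1, 2, 7], [4]].
After inserting 6: P = [[1, 2, 6], [4, 7]].
After inserting 3: P = [[1, 2, 3], [4, 6], [7]].
After inserting 5: P = [[1, 2, 3, 5], [4, 6], [7]].

So P = [[1, 2, 3, 5], [4, 6], [7]].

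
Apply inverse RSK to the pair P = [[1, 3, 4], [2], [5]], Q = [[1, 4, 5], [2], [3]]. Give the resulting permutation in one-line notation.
Reverse the RSK construction: for i from n down to 1, find the cell of Q containing i, remove the entry at that cell from P, and reverse-bump it up through P; the value ejected from row 1 is w(i).

Step i=5: Q has 5 at row 1, column 3; remove that cell from P, ejecting 4. So w(5) = 4. P is now [[1, 3], [2], [5]].
Step i=4: Q has 4 at row 1, column 2; remove that cell from P, ejecting 3. So w(4) = 3. P is now [[1], [2], [5]].
Step i=3: Q has 3 at row 3, column 1; remove 5 from row 3 of P and reverse-bump: 5 enters row 2 and ejects 2; 2 enters row 1 and ejects 1. So w(3) = 1. P is now [[2], [5]].
Step i=2: Q has 2 at row 2, column 1; remove 5 from row 2 of P and reverse-bump: 5 enters row 1 and ejects 2. So w(2) = 2. P is now [[5]].
Step i=1: Q has 1 at row 1, column 1; remove that cell from P, ejecting 5. So w(1) = 5. P is now [].

So w = 5 2 1 3 4.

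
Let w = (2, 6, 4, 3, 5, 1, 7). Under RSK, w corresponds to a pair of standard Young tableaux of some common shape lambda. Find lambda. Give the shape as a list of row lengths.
[4, 1, 1, 1]

Row-insert each entry into an empty tableau.

After inserting 2: P = [[2]].
After inserting 6: P = [[2, 6]].
After inserting 4: P = [[2, 4], [6]].
After inserting 3: P = [[2, 3], [4], [6]].
After inserting 5: P = [[2, 3, 5], [4], [6]].
After inserting 1: P = [[1, 3, 5], [2], [4], [6]].
After inserting 7: P = [[1, 3, 5, 7], [2], [4], [6]].

The final insertion tableau P = [[1, 3, 5, 7], [2], [4], [6]] has shape [4, 1, 1, 1].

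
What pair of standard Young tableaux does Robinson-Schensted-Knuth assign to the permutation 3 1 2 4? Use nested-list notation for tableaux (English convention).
Insert each entry of the permutation into P by Schensted row insertion, recording in Q the position of each new cell.

Insert 3: appended to row 1. P = [[3]].
Insert 1: 1 bumps 3 from row 1; 3 starts row 2. P = [[1], [3]].
Insert 2: appended to row 1. P = [[1, 2], [3]].
Insert 4: appended to row 1. P = [[1, 2, 4], [3]].

So P = [[1, 2, 4], [3]], Q = [[1, 3, 4], [2]].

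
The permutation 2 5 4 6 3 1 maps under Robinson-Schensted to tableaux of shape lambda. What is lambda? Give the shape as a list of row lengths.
[3, 1, 1, 1]

RSK row insertion gives P = [[1, 3, 6], [2], [4], [5]], which has shape [3, 1, 1, 1].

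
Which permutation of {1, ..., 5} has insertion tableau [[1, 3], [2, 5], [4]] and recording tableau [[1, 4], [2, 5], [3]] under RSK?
4 2 1 5 3

Reverse the RSK construction: for i from n down to 1, find the cell of Q containing i, remove the entry at that cell from P, and reverse-bump it up through P; the value ejected from row 1 is w(i).

Step i=5: Q has 5 at row 2, column 2; remove 5 from row 2 of P and reverse-bump: 5 enters row 1 and ejects 3. So w(5) = 3. P is now [[1, 5], [2], [4]].
Step i=4: Q has 4 at row 1, column 2; remove that cell from P, ejecting 5. So w(4) = 5. P is now [[1], [2], [4]].
Step i=3: Q has 3 at row 3, column 1; remove 4 from row 3 of P and reverse-bump: 4 enters row 2 and ejects 2; 2 enters row 1 and ejects 1. So w(3) = 1. P is now [[2], [4]].
Step i=2: Q has 2 at row 2, column 1; remove 4 from row 2 of P and reverse-bump: 4 enters row 1 and ejects 2. So w(2) = 2. P is now [[4]].
Step i=1: Q has 1 at row 1, column 1; remove that cell from P, ejecting 4. So w(1) = 4. P is now [].

So w = 4 2 1 5 3.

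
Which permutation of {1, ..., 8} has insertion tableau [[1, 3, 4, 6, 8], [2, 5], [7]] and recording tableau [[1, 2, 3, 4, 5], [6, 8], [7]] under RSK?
Reverse the RSK construction: for i from n down to 1, find the cell of Q containing i, remove the entry at that cell from P, and reverse-bump it up through P; the value ejected from row 1 is w(i).

Step i=8: Q has 8 at row 2, column 2; remove 5 from row 2 of P and reverse-bump: 5 enters row 1 and ejects 4. So w(8) = 4. P is now [[1, 3, 5, 6, 8], [2], [7]].
Step i=7: Q has 7 at row 3, column 1; remove 7 from row 3 of P and reverse-bump: 7 enters row 2 and ejects 2; 2 enters row 1 and ejects 1. So w(7) = 1. P is now [[2, 3, 5, 6, 8], [7]].
Step i=6: Q has 6 at row 2, column 1; remove 7 from row 2 of P and reverse-bump: 7 enters row 1 and ejects 6. So w(6) = 6. P is now [[2, 3, 5, 7, 8]].
Step i=5: Q has 5 at row 1, column 5; remove that cell from P, ejecting 8. So w(5) = 8. P is now [[2, 3, 5, 7]].
Step i=4: Q has 4 at row 1, column 4; remove that cell from P, ejecting 7. So w(4) = 7. P is now [[2, 3, 5]].
Step i=3: Q has 3 at row 1, column 3; remove that cell from P, ejecting 5. So w(3) = 5. P is now [[2, 3]].
Step i=2: Q has 2 at row 1, column 2; remove that cell from P, ejecting 3. So w(2) = 3. P is now [[2]].
Step i=1: Q has 1 at row 1, column 1; remove that cell from P, ejecting 2. So w(1) = 2. P is now [].

So w = 2 3 5 7 8 6 1 4.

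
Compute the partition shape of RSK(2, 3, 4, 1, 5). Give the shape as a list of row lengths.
Row-insert each entry into an empty tableau.

After inserting 2: P = [[2]].
After inserting 3: P = [[2, 3]].
After inserting 4: P = [[2, 3, 4]].
After inserting 1: P = [[1, 3, 4], [2]].
After inserting 5: P = [[1, 3, 4, 5], [2]].

The final insertion tableau P = [[1, 3, 4, 5], [2]] has shape [4, 1].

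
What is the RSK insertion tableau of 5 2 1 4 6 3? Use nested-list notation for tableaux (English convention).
P = [[1, 3, 6], [2, 4], [5]]

After inserting 5: P = [[5]].
After inserting 2: P = [[2], [5]].
After inserting 1: P = [[1], [2], [5]].
After inserting 4: P = [[1, 4], [2], [5]].
After inserting 6: P = [[1, 4, 6], [2], [5]].
After inserting 3: P = [[1, 3, 6], [2, 4], [5]].

So P = [[1, 3, 6], [2, 4], [5]].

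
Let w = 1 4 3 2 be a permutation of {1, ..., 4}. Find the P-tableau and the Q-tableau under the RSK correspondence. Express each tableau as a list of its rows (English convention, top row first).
Insert each entry of the permutation into P by Schensted row insertion, recording in Q the position of each new cell.

Insert 1: appended to row 1. P = [[1]], Q = [[1]].
Insert 4: appended to row 1. P = [[1, 4]], Q = [[1, 2]].
Insert 3: 3 bumps 4 from row 1; 4 starts row 2. P = [[1, 3], [4]], Q = [[1, 2], [3]].
Insert 2: 2 bumps 3 from row 1; 3 bumps 4 from row 2; 4 starts row 3. P = [[1, 2], [3], [4]], Q = [[1, 2], [3], [4]].

So P = [[1, 2], [3], [4]], Q = [[1, 2], [3], [4]].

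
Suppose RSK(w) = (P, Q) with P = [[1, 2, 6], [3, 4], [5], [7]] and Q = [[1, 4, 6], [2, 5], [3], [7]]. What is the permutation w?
7 3 1 5 4 6 2

Reverse the RSK construction: for i from n down to 1, find the cell of Q containing i, remove the entry at that cell from P, and reverse-bump it up through P; the value ejected from row 1 is w(i).

Step i=7: Q has 7 at row 4, column 1; remove 7 from row 4 of P and reverse-bump: 7 enters row 3 and ejects 5; 5 enters row 2 and ejects 4; 4 enters row 1 and ejects 2. So w(7) = 2. P is now [[1, 4, 6], [3, 5], [7]].
Step i=6: Q has 6 at row 1, column 3; remove that cell from P, ejecting 6. So w(6) = 6. P is now [[1, 4], [3, 5], [7]].
Step i=5: Q has 5 at row 2, column 2; remove 5 from row 2 of P and reverse-bump: 5 enters row 1 and ejects 4. So w(5) = 4. P is now [[1, 5], [3], [7]].
Step i=4: Q has 4 at row 1, column 2; remove that cell from P, ejecting 5. So w(4) = 5. P is now [[1], [3], [7]].
Step i=3: Q has 3 at row 3, column 1; remove 7 from row 3 of P and reverse-bump: 7 enters row 2 and ejects 3; 3 enters row 1 and ejects 1. So w(3) = 1. P is now [[3], [7]].
Step i=2: Q has 2 at row 2, column 1; remove 7 from row 2 of P and reverse-bump: 7 enters row 1 and ejects 3. So w(2) = 3. P is now [[7]].
Step i=1: Q has 1 at row 1, column 1; remove that cell from P, ejecting 7. So w(1) = 7. P is now [].

So w = 7 3 1 5 4 6 2.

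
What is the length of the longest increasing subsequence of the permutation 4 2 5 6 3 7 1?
4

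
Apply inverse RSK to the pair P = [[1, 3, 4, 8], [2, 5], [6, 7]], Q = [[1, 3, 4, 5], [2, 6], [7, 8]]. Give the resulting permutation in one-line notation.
Reverse the RSK construction: for i from n down to 1, find the cell of Q containing i, remove the entry at that cell from P, and reverse-bump it up through P; the value ejected from row 1 is w(i).

Step i=8: Q has 8 at row 3, column 2; remove 7 from row 3 of P and reverse-bump: 7 enters row 2 and ejects 5; 5 enters row 1 and ejects 4. So w(8) = 4. P is now [[1, 3, 5, 8], [2, 7], [6]].
Step i=7: Q has 7 at row 3, column 1; remove 6 from row 3 of P and reverse-bump: 6 enters row 2 and ejects 2; 2 enters row 1 and ejects 1. So w(7) = 1. P is now [[2, 3, 5, 8], [6, 7]].
Step i=6: Q has 6 at row 2, column 2; remove 7 from row 2 of P and reverse-bump: 7 enters row 1 and ejects 5. So w(6) = 5. P is now [[2, 3, 7, 8], [6]].
Step i=5: Q has 5 at row 1, column 4; remove that cell from P, ejecting 8. So w(5) = 8. P is now [[2, 3, 7], [6]].
Step i=4: Q has 4 at row 1, column 3; remove that cell from P, ejecting 7. So w(4) = 7. P is now [[2, 3], [6]].
Step i=3: Q has 3 at row 1, column 2; remove that cell from P, ejecting 3. So w(3) = 3. P is now [[2], [6]].
Step i=2: Q has 2 at row 2, column 1; remove 6 from row 2 of P and reverse-bump: 6 enters row 1 and ejects 2. So w(2) = 2. P is now [[6]].
Step i=1: Q has 1 at row 1, column 1; remove that cell from P, ejecting 6. So w(1) = 6. P is now [].

So w = 6 2 3 7 8 5 1 4.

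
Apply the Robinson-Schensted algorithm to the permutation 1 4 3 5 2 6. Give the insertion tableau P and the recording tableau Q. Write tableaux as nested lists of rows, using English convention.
Insert each entry of the permutation into P by Schensted row insertion, recording in Q the position of each new cell.

Insert 1: appended to row 1. P = [[1]], Q = [[1]].
Insert 4: appended to row 1. P = [[1, 4]], Q = [[1, 2]].
Insert 3: 3 bumps 4 from row 1; 4 starts row 2. P = [[1, 3], [4]], Q = [[1, 2], [3]].
Insert 5: appended to row 1. P = [[1, 3, 5], [4]], Q = [[1, 2, 4], [3]].
Insert 2: 2 bumps 3 from row 1; 3 bumps 4 from row 2; 4 starts row 3. P = [[1, 2, 5], [3], [4]], Q = [[1, 2, 4], [3], [5]].
Insert 6: appended to row 1. P = [[1, 2, 5, 6], [3], [4]], Q = [[1, 2, 4, 6], [3], [5]].

So P = [[1, 2, 5, 6], [3], [4]], Q = [[1, 2, 4, 6], [3], [5]].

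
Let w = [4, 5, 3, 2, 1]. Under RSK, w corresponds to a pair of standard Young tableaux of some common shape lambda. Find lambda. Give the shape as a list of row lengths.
[2, 1, 1, 1]

Row-insert each entry into an empty tableau.

After inserting 4: P = [[4]].
After inserting 5: P = [[4, 5]].
After inserting 3: P = [[3, 5], [4]].
After inserting 2: P = [[2, 5], [3], [4]].
After inserting 1: P = [[1, 5], [2], [3], [4]].

The final insertion tableau P = [[1, 5], [2], [3], [4]] has shape [2, 1, 1, 1].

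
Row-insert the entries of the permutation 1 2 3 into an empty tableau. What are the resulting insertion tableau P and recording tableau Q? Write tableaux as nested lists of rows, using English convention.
Insert each entry of the permutation into P by Schensted row insertion, recording in Q the position of each new cell.

Insert 1: appended to row 1. P = [[1]], Q = [[1]].
Insert 2: appended to row 1. P = [[1, 2]], Q = [[1, 2]].
Insert 3: appended to row 1. P = [[1, 2, 3]], Q = [[1, 2, 3]].

So P = [[1, 2, 3]], Q = [[1, 2, 3]].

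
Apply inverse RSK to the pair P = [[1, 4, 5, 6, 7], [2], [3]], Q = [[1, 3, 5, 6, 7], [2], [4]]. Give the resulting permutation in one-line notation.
3 2 4 1 5 6 7

Reverse RSK: for i = n, n-1, ..., 1, locate i in Q, remove the corresponding corner cell from P, and reverse-bump its entry up through P; the value ejected from row 1 is w(i).

So w = 3 2 4 1 5 6 7.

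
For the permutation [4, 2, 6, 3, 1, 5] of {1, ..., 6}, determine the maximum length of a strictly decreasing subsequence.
3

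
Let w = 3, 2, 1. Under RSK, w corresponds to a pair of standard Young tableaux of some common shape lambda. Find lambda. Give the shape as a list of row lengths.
[1, 1, 1]

RSK row insertion gives P = [[1], [2], [3]], which has shape [1, 1, 1].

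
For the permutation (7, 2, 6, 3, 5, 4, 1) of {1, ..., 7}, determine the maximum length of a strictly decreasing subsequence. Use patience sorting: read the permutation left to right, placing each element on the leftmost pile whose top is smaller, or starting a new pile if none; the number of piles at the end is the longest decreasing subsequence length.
7: new pile. tops = [7]
2: new pile. tops = [7, 2]
6: onto pile 2 (replacing 2). tops = [7, 6]
3: new pile. tops = [7, 6, 3]
5: onto pile 3 (replacing 3). tops = [7, 6, 5]
4: new pile. tops = [7, 6, 5, 4]
1: new pile. tops = [7, 6, 5, 4, 1]

5 piles, so the longest decreasing subsequence has length 5.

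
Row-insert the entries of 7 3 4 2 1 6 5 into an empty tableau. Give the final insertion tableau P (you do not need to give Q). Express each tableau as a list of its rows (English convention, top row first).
P = [[1, 4, 5], [2, 6], [3], [7]]

After inserting 7: P = [[7]].
After inserting 3: P = [[3], [7]].
After inserting 4: P = [[3, 4], [7]].
After inserting 2: P = [[2, 4], [3], [7]].
After inserting 1: P = [[1, 4], [2], [3], [7]].
After inserting 6: P = [[1, 4, 6], [2], [3], [7]].
After inserting 5: P = [[1, 4, 5], [2, 6], [3], [7]].

So P = [[1, 4, 5], [2, 6], [3], [7]].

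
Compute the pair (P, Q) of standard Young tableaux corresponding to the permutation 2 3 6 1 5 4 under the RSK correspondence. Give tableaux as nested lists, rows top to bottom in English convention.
P = [[1, 3, 4], [2, 5], [6]], Q = [[1, 2, 3], [4, 5], [6]]

Insert each entry of the permutation into P by Schensted row insertion, recording in Q the position of each new cell.

Insert 2: appended to row 1. P = [[2]], Q = [[1]].
Insert 3: appended to row 1. P = [[2, 3]], Q = [[1, 2]].
Insert 6: appended to row 1. P = [[2, 3, 6]], Q = [[1, 2, 3]].
Insert 1: 1 bumps 2 from row 1; 2 starts row 2. P = [[1, 3, 6], [2]], Q = [[1, 2, 3], [4]].
Insert 5: 5 bumps 6 from row 1; 6 appends to row 2. P = [[1, 3, 5], [2, 6]], Q = [[1, 2, 3], [4, 5]].
Insert 4: 4 bumps 5 from row 1; 5 bumps 6 from row 2; 6 starts row 3. P = [[1, 3, 4], [2, 5], [6]], Q = [[1, 2, 3], [4, 5], [6]].

So P = [[1, 3, 4], [2, 5], [6]], Q = [[1, 2, 3], [4, 5], [6]].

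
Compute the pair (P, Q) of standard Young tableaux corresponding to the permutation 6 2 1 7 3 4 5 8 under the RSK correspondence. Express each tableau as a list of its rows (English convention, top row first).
Insert each entry of the permutation into P by Schensted row insertion, recording in Q the position of each new cell.

Insert 6: appended to row 1. P = [[6]].
Insert 2: 2 bumps 6 from row 1; 6 starts row 2. P = [[2], [6]].
Insert 1: 1 bumps 2 from row 1; 2 bumps 6 from row 2; 6 starts row 3. P = [[1], [2], [6]].
Insert 7: appended to row 1. P = [[1, 7], [2], [6]].
Insert 3: 3 bumps 7 from row 1; 7 appends to row 2. P = [[1, 3], [2, 7], [6]].
Insert 4: appended to row 1. P = [[1, 3, 4], [2, 7], [6]].
Insert 5: appended to row 1. P = [[1, 3, 4, 5], [2, 7], [6]].
Insert 8: appended to row 1. P = [[1, 3, 4, 5, 8], [2, 7], [6]].

So P = [[1, 3, 4, 5, 8], [2, 7], [6]], Q = [[1, 4, 6, 7, 8], [2, 5], [3]].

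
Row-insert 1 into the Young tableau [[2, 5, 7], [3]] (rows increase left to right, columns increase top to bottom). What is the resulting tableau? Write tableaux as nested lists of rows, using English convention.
In row 1, 1 replaces 2 (the leftmost entry greater than 1); 2 is bumped to row 2. In row 2, 2 replaces 3 (the leftmost entry greater than 2); 3 is bumped to row 3. 3 starts a new row 3. The new tableau is [[1, 5, 7], [2], [3]].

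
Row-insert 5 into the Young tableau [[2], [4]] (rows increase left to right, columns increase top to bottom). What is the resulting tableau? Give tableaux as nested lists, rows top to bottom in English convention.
[[2, 5], [4]]

5 is larger than every entry of row 1, so it is appended to row 1. The new tableau is [[2, 5], [4]].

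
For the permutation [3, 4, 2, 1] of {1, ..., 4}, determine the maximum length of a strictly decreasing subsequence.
3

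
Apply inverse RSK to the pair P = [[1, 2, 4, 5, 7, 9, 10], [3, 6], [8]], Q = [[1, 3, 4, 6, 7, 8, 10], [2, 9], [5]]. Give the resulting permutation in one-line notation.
Reverse the RSK construction: for i from n down to 1, find the cell of Q containing i, remove the entry at that cell from P, and reverse-bump it up through P; the value ejected from row 1 is w(i).

Step i=10: Q has 10 at row 1, column 7; remove that cell from P, ejecting 10. So w(10) = 10. P is now [[1, 2, 4, 5, 7, 9], [3, 6], [8]].
Step i=9: Q has 9 at row 2, column 2; remove 6 from row 2 of P and reverse-bump: 6 enters row 1 and ejects 5. So w(9) = 5. P is now [[1, 2, 4, 6, 7, 9], [3], [8]].
Step i=8: Q has 8 at row 1, column 6; remove that cell from P, ejecting 9. So w(8) = 9. P is now [[1, 2, 4, 6, 7], [3], [8]].
Step i=7: Q has 7 at row 1, column 5; remove that cell from P, ejecting 7. So w(7) = 7. P is now [[1, 2, 4, 6], [3], [8]].
Step i=6: Q has 6 at row 1, column 4; remove that cell from P, ejecting 6. So w(6) = 6. P is now [[1, 2, 4], [3], [8]].
Step i=5: Q has 5 at row 3, column 1; remove 8 from row 3 of P and reverse-bump: 8 enters row 2 and ejects 3; 3 enters row 1 and ejects 2. So w(5) = 2. P is now [[1, 3, 4], [8]].
Step i=4: Q has 4 at row 1, column 3; remove that cell from P, ejecting 4. So w(4) = 4. P is now [[1, 3], [8]].
Step i=3: Q has 3 at row 1, column 2; remove that cell from P, ejecting 3. So w(3) = 3. P is now [[1], [8]].
Step i=2: Q has 2 at row 2, column 1; remove 8 from row 2 of P and reverse-bump: 8 enters row 1 and ejects 1. So w(2) = 1. P is now [[8]].
Step i=1: Q has 1 at row 1, column 1; remove that cell from P, ejecting 8. So w(1) = 8. P is now [].

So w = 8 1 3 4 2 6 7 9 5 10.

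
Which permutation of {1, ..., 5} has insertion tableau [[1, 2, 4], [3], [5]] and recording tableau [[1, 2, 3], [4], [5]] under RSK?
1 3 5 4 2

Reverse the RSK construction: for i from n down to 1, find the cell of Q containing i, remove the entry at that cell from P, and reverse-bump it up through P; the value ejected from row 1 is w(i).

Step i=5: Q has 5 at row 3, column 1; remove 5 from row 3 of P and reverse-bump: 5 enters row 2 and ejects 3; 3 enters row 1 and ejects 2. So w(5) = 2. P is now [[1, 3, 4], [5]].
Step i=4: Q has 4 at row 2, column 1; remove 5 from row 2 of P and reverse-bump: 5 enters row 1 and ejects 4. So w(4) = 4. P is now [[1, 3, 5]].
Step i=3: Q has 3 at row 1, column 3; remove that cell from P, ejecting 5. So w(3) = 5. P is now [[1, 3]].
Step i=2: Q has 2 at row 1, column 2; remove that cell from P, ejecting 3. So w(2) = 3. P is now [[1]].
Step i=1: Q has 1 at row 1, column 1; remove that cell from P, ejecting 1. So w(1) = 1. P is now [].

So w = 1 3 5 4 2.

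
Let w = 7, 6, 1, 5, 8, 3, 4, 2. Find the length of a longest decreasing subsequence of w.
5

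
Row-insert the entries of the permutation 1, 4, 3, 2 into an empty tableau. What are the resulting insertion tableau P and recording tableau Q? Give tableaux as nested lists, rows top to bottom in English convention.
P = [[1, 2], [3], [4]], Q = [[1, 2], [3], [4]]

Insert each entry of the permutation into P by Schensted row insertion, recording in Q the position of each new cell.

After inserting 1: P = [[1]].
After inserting 4: P = [[1, 4]].
After inserting 3: P = [[1, 3], [4]].
After inserting 2: P = [[1, 2], [3], [4]].

So P = [[1, 2], [3], [4]], Q = [[1, 2], [3], [4]].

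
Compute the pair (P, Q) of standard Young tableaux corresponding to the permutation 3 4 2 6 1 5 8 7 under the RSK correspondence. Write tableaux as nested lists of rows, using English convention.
Insert each entry of the permutation into P by Schensted row insertion, recording in Q the position of each new cell.

Insert 3: appended to row 1. P = [[3]].
Insert 4: appended to row 1. P = [[3, 4]].
Insert 2: 2 bumps 3 from row 1; 3 starts row 2. P = [[2, 4], [3]].
Insert 6: appended to row 1. P = [[2, 4, 6], [3]].
Insert 1: 1 bumps 2 from row 1; 2 bumps 3 from row 2; 3 starts row 3. P = [[1, 4, 6], [2], [3]].
Insert 5: 5 bumps 6 from row 1; 6 appends to row 2. P = [[1, 4, 5], [2, 6], [3]].
Insert 8: appended to row 1. P = [[1, 4, 5, 8], [2, 6], [3]].
Insert 7: 7 bumps 8 from row 1; 8 appends to row 2. P = [[1, 4, 5, 7], [2, 6, 8], [3]].

So P = [[1, 4, 5, 7], [2, 6, 8], [3]], Q = [[1, 2, 4, 7], [3, 6, 8], [5]].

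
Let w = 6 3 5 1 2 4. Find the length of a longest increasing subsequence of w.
3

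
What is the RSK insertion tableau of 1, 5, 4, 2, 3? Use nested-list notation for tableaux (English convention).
Insert 1: appended to row 1. P = [[1]].
Insert 5: appended to row 1. P = [[1, 5]].
Insert 4: 4 bumps 5 from row 1; 5 starts row 2. P = [[1, 4], [5]].
Insert 2: 2 bumps 4 from row 1; 4 bumps 5 from row 2; 5 starts row 3. P = [[1, 2], [4], [5]].
Insert 3: appended to row 1. P = [[1, 2, 3], [4], [5]].

So P = [[1, 2, 3], [4], [5]].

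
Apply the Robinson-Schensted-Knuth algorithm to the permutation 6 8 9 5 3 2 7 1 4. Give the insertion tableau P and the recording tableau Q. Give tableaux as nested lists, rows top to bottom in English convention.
Insert each entry of the permutation into P by Schensted row insertion, recording in Q the position of each new cell.

After inserting 6: P = [[6]].
After inserting 8: P = [[6, 8]].
After inserting 9: P = [[6, 8, 9]].
After inserting 5: P = [[5, 8, 9], [6]].
After inserting 3: P = [[3, 8, 9], [5], [6]].
After inserting 2: P = [[2, 8, 9], [3], [5], [6]].
After inserting 7: P = [[2, 7, 9], [3, 8], [5], [6]].
After inserting 1: P = [[1, 7, 9], [2, 8], [3], [5], [6]].
After inserting 4: P = [[1, 4, 9], [2, 7], [3, 8], [5], [6]].

So P = [[1, 4, 9], [2, 7], [3, 8], [5], [6]], Q = [[1, 2, 3], [4, 7], [5, 9], [6], [8]].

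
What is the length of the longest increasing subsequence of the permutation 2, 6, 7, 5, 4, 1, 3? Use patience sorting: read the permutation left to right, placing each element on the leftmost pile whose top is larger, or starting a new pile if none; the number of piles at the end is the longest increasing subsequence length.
2: new pile. tops = [2]
6: new pile. tops = [2, 6]
7: new pile. tops = [2, 6, 7]
5: onto pile 2 (replacing 6). tops = [2, 5, 7]
4: onto pile 2 (replacing 5). tops = [2, 4, 7]
1: onto pile 1 (replacing 2). tops = [1, 4, 7]
3: onto pile 2 (replacing 4). tops = [1, 3, 7]

3 piles, so the longest increasing subsequence has length 3.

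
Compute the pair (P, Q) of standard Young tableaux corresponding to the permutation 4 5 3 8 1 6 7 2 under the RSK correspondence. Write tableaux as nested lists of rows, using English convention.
P = [[1, 2, 6, 7], [3, 5], [4, 8]], Q = [[1, 2, 4, 7], [3, 6], [5, 8]]

Insert each entry of the permutation into P by Schensted row insertion, recording in Q the position of each new cell.

Insert 4: appended to row 1. P = [[4]], Q = [[1]].
Insert 5: appended to row 1. P = [[4, 5]], Q = [[1, 2]].
Insert 3: 3 bumps 4 from row 1; 4 starts row 2. P = [[3, 5], [4]], Q = [[1, 2], [3]].
Insert 8: appended to row 1. P = [[3, 5, 8], [4]], Q = [[1, 2, 4], [3]].
Insert 1: 1 bumps 3 from row 1; 3 bumps 4 from row 2; 4 starts row 3. P = [[1, 5, 8], [3], [4]], Q = [[1, 2, 4], [3], [5]].
Insert 6: 6 bumps 8 from row 1; 8 appends to row 2. P = [[1, 5, 6], [3, 8], [4]], Q = [[1, 2, 4], [3, 6], [5]].
Insert 7: appended to row 1. P = [[1, 5, 6, 7], [3, 8], [4]], Q = [[1, 2, 4, 7], [3, 6], [5]].
Insert 2: 2 bumps 5 from row 1; 5 bumps 8 from row 2; 8 appends to row 3. P = [[1, 2, 6, 7], [3, 5], [4, 8]], Q = [[1, 2, 4, 7], [3, 6], [5, 8]].

So P = [[1, 2, 6, 7], [3, 5], [4, 8]], Q = [[1, 2, 4, 7], [3, 6], [5, 8]].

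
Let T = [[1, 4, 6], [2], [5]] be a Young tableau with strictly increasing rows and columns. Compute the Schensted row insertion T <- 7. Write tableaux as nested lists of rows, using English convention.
7 is larger than every entry of row 1, so it is appended to row 1. The new tableau is [[1, 4, 6, 7], [2], [5]].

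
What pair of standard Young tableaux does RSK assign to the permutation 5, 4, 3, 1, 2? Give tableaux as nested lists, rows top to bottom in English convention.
Insert each entry of the permutation into P by Schensted row insertion, recording in Q the position of each new cell.

Insert 5: appended to row 1. P = [[5]].
Insert 4: 4 bumps 5 from row 1; 5 starts row 2. P = [[4], [5]].
Insert 3: 3 bumps 4 from row 1; 4 bumps 5 from row 2; 5 starts row 3. P = [[3], [4], [5]].
Insert 1: 1 bumps 3 from row 1; 3 bumps 4 from row 2; 4 bumps 5 from row 3; 5 starts row 4. P = [[1], [3], [4], [5]].
Insert 2: appended to row 1. P = [[1, 2], [3], [4], [5]].

So P = [[1, 2], [3], [4], [5]], Q = [[1, 5], [2], [3], [4]].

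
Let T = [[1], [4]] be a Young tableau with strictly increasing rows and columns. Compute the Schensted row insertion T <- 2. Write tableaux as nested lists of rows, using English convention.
[[1, 2], [4]]

2 is larger than every entry of row 1, so it is appended to row 1. The new tableau is [[1, 2], [4]].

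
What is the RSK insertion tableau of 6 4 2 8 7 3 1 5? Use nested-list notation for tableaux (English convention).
P = [[1, 3, 5], [2, 7], [4, 8], [6]]

Insert 6: appended to row 1. P = [[6]].
Insert 4: 4 bumps 6 from row 1; 6 starts row 2. P = [[4], [6]].
Insert 2: 2 bumps 4 from row 1; 4 bumps 6 from row 2; 6 starts row 3. P = [[2], [4], [6]].
Insert 8: appended to row 1. P = [[2, 8], [4], [6]].
Insert 7: 7 bumps 8 from row 1; 8 appends to row 2. P = [[2, 7], [4, 8], [6]].
Insert 3: 3 bumps 7 from row 1; 7 bumps 8 from row 2; 8 appends to row 3. P = [[2, 3], [4, 7], [6, 8]].
Insert 1: 1 bumps 2 from row 1; 2 bumps 4 from row 2; 4 bumps 6 from row 3; 6 starts row 4. P = [[1, 3], [2, 7], [4, 8], [6]].
Insert 5: appended to row 1. P = [[1, 3, 5], [2, 7], [4, 8], [6]].

So P = [[1, 3, 5], [2, 7], [4, 8], [6]].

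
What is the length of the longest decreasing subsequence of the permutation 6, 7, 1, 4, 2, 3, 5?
3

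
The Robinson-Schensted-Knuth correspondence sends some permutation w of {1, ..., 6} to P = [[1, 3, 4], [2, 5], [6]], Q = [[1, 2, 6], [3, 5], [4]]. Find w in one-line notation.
Reverse RSK: for i = n, n-1, ..., 1, locate i in Q, remove the corresponding corner cell from P, and reverse-bump its entry up through P; the value ejected from row 1 is w(i).

So w = 2 6 5 1 3 4.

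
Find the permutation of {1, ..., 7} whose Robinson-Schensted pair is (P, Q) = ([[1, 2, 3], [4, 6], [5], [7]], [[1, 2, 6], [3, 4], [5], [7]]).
5 7 1 6 2 4 3

Reverse the RSK construction: for i from n down to 1, find the cell of Q containing i, remove the entry at that cell from P, and reverse-bump it up through P; the value ejected from row 1 is w(i).

Step i=7: Q has 7 at row 4, column 1; remove 7 from row 4 of P and reverse-bump: 7 enters row 3 and ejects 5; 5 enters row 2 and ejects 4; 4 enters row 1 and ejects 3. So w(7) = 3. P is now [[1, 2, 4], [5, 6], [7]].
Step i=6: Q has 6 at row 1, column 3; remove that cell from P, ejecting 4. So w(6) = 4. P is now [[1, 2], [5, 6], [7]].
Step i=5: Q has 5 at row 3, column 1; remove 7 from row 3 of P and reverse-bump: 7 enters row 2 and ejects 6; 6 enters row 1 and ejects 2. So w(5) = 2. P is now [[1, 6], [5, 7]].
Step i=4: Q has 4 at row 2, column 2; remove 7 from row 2 of P and reverse-bump: 7 enters row 1 and ejects 6. So w(4) = 6. P is now [[1, 7], [5]].
Step i=3: Q has 3 at row 2, column 1; remove 5 from row 2 of P and reverse-bump: 5 enters row 1 and ejects 1. So w(3) = 1. P is now [[5, 7]].
Step i=2: Q has 2 at row 1, column 2; remove that cell from P, ejecting 7. So w(2) = 7. P is now [[5]].
Step i=1: Q has 1 at row 1, column 1; remove that cell from P, ejecting 5. So w(1) = 5. P is now [].

So w = 5 7 1 6 2 4 3.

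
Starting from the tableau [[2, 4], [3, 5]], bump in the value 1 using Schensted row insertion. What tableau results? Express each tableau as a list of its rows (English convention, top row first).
In row 1, 1 replaces 2 (the leftmost entry greater than 1); 2 is bumped to row 2. In row 2, 2 replaces 3 (the leftmost entry greater than 2); 3 is bumped to row 3. 3 starts a new row 3. The new tableau is [[1, 4], [2, 5], [3]].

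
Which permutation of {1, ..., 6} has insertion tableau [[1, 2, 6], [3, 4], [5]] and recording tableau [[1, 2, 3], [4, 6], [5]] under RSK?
Reverse RSK: for i = n, n-1, ..., 1, locate i in Q, remove the corresponding corner cell from P, and reverse-bump its entry up through P; the value ejected from row 1 is w(i).

So w = 3 5 6 4 1 2.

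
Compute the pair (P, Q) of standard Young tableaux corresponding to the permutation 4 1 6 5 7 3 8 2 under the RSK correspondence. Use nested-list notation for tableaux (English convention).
P = [[1, 2, 7, 8], [3, 5], [4], [6]], Q = [[1, 3, 5, 7], [2, 4], [6], [8]]

Insert each entry of the permutation into P by Schensted row insertion, recording in Q the position of each new cell.

Insert 4: appended to row 1. P = [[4]].
Insert 1: 1 bumps 4 from row 1; 4 starts row 2. P = [[1], [4]].
Insert 6: appended to row 1. P = [[1, 6], [4]].
Insert 5: 5 bumps 6 from row 1; 6 appends to row 2. P = [[1, 5], [4, 6]].
Insert 7: appended to row 1. P = [[1, 5, 7], [4, 6]].
Insert 3: 3 bumps 5 from row 1; 5 bumps 6 from row 2; 6 starts row 3. P = [[1, 3, 7], [4, 5], [6]].
Insert 8: appended to row 1. P = [[1, 3, 7, 8], [4, 5], [6]].
Insert 2: 2 bumps 3 from row 1; 3 bumps 4 from row 2; 4 bumps 6 from row 3; 6 starts row 4. P = [[1, 2, 7, 8], [3, 5], [4], [6]].

So P = [[1, 2, 7, 8], [3, 5], [4], [6]], Q = [[1, 3, 5, 7], [2, 4], [6], [8]].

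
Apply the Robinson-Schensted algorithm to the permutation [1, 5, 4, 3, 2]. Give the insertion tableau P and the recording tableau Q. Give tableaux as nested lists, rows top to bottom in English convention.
P = [[1, 2], [3], [4], [5]], Q = [[1, 2], [3], [4], [5]]

Insert each entry of the permutation into P by Schensted row insertion, recording in Q the position of each new cell.

Insert 1: appended to row 1. P = [[1]].
Insert 5: appended to row 1. P = [[1, 5]].
Insert 4: 4 bumps 5 from row 1; 5 starts row 2. P = [[1, 4], [5]].
Insert 3: 3 bumps 4 from row 1; 4 bumps 5 from row 2; 5 starts row 3. P = [[1, 3], [4], [5]].
Insert 2: 2 bumps 3 from row 1; 3 bumps 4 from row 2; 4 bumps 5 from row 3; 5 starts row 4. P = [[1, 2], [3], [4], [5]].

So P = [[1, 2], [3], [4], [5]], Q = [[1, 2], [3], [4], [5]].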